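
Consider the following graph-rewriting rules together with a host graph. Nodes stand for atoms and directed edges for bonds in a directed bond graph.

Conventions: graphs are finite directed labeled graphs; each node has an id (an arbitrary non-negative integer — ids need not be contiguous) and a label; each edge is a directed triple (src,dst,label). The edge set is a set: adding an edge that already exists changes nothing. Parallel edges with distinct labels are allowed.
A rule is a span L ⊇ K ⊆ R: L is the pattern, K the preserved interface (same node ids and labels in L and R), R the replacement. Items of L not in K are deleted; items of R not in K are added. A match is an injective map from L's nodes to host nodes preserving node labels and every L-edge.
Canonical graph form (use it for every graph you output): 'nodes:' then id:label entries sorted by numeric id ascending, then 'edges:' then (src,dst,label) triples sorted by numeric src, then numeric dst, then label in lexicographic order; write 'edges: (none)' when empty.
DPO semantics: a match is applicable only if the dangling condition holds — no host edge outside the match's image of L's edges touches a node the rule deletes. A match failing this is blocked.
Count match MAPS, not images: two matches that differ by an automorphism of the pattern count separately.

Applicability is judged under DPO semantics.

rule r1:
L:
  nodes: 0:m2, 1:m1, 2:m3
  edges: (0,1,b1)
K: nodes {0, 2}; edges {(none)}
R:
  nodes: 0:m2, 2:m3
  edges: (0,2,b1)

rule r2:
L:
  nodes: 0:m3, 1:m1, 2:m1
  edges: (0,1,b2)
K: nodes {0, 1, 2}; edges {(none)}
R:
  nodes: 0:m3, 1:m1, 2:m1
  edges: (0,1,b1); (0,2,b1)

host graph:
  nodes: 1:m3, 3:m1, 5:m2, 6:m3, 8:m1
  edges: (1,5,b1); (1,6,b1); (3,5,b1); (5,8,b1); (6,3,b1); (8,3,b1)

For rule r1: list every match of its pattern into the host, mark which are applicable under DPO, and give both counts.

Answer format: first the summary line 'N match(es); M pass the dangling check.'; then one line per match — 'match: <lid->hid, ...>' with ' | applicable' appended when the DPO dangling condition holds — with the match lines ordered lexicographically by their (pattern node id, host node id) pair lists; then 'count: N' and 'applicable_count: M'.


2 match(es); 0 pass the dangling check.
match: 0->5, 1->8, 2->1
match: 0->5, 1->8, 2->6
count: 2
applicable_count: 0


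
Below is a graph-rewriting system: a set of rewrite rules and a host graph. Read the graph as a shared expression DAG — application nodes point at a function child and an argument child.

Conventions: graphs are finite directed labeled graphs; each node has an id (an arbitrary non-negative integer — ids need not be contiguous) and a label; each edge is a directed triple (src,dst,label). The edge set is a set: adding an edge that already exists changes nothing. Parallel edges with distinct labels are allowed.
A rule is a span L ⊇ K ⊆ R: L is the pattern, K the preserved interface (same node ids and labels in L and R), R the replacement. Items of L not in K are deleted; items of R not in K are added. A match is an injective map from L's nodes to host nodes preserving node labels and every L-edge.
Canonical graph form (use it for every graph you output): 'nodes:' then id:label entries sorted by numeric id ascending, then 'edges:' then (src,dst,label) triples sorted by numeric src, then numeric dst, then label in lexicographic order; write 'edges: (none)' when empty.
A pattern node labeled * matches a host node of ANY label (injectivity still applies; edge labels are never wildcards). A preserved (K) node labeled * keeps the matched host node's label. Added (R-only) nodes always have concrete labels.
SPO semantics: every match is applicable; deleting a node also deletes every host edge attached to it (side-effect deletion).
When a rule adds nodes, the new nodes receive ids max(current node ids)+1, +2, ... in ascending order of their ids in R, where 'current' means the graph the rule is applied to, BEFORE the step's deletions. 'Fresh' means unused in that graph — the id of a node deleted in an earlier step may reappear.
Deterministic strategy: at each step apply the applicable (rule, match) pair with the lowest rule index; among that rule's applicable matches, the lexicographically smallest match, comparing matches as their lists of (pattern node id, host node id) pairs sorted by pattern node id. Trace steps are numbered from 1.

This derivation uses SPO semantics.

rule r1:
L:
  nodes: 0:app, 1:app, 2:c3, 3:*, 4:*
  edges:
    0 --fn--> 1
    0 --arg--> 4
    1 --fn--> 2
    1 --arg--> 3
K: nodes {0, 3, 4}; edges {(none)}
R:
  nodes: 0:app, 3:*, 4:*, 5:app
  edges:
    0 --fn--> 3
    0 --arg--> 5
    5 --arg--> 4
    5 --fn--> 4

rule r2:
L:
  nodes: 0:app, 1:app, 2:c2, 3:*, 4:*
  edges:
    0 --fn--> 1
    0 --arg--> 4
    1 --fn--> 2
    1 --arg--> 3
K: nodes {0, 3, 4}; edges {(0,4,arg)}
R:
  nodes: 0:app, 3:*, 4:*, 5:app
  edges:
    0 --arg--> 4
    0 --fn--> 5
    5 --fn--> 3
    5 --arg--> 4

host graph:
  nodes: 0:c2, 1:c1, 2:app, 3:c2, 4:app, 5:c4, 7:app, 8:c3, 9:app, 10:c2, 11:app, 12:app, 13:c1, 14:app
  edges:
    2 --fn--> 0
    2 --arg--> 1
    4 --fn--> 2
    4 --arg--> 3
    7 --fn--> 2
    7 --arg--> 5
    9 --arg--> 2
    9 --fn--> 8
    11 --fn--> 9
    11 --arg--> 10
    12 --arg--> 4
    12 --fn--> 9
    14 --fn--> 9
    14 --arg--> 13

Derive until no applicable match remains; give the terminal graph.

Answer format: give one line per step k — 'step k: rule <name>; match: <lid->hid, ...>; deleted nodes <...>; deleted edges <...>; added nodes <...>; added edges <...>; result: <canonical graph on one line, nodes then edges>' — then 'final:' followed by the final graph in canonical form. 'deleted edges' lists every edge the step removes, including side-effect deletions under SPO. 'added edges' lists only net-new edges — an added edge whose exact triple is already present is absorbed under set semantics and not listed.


step 1: rule r1; match: 0->11, 1->9, 2->8, 3->2, 4->10; deleted nodes 8, 9; deleted edges (9,2,arg); (9,8,fn); (11,9,fn); (11,10,arg); (12,9,fn); (14,9,fn); added nodes 15; added edges (11,2,fn); (11,15,arg); (15,10,arg); (15,10,fn); result: nodes: 0:c2, 1:c1, 2:app, 3:c2, 4:app, 5:c4, 7:app, 10:c2, 11:app, 12:app, 13:c1, 14:app, 15:app edges: (2,0,fn); (2,1,arg); (4,2,fn); (4,3,arg); (7,2,fn); (7,5,arg); (11,2,fn); (11,15,arg); (12,4,arg); (14,13,arg); (15,10,arg); (15,10,fn)
step 2: rule r2; match: 0->4, 1->2, 2->0, 3->1, 4->3; deleted nodes 0, 2; deleted edges (2,0,fn); (2,1,arg); (4,2,fn); (7,2,fn); (11,2,fn); added nodes 16; added edges (4,16,fn); (16,1,fn); (16,3,arg); result: nodes: 1:c1, 3:c2, 4:app, 5:c4, 7:app, 10:c2, 11:app, 12:app, 13:c1, 14:app, 15:app, 16:app edges: (4,3,arg); (4,16,fn); (7,5,arg); (11,15,arg); (12,4,arg); (14,13,arg); (15,10,arg); (15,10,fn); (16,1,fn); (16,3,arg)
final:
nodes: 1:c1, 3:c2, 4:app, 5:c4, 7:app, 10:c2, 11:app, 12:app, 13:c1, 14:app, 15:app, 16:app
edges: (4,3,arg); (4,16,fn); (7,5,arg); (11,15,arg); (12,4,arg); (14,13,arg); (15,10,arg); (15,10,fn); (16,1,fn); (16,3,arg)


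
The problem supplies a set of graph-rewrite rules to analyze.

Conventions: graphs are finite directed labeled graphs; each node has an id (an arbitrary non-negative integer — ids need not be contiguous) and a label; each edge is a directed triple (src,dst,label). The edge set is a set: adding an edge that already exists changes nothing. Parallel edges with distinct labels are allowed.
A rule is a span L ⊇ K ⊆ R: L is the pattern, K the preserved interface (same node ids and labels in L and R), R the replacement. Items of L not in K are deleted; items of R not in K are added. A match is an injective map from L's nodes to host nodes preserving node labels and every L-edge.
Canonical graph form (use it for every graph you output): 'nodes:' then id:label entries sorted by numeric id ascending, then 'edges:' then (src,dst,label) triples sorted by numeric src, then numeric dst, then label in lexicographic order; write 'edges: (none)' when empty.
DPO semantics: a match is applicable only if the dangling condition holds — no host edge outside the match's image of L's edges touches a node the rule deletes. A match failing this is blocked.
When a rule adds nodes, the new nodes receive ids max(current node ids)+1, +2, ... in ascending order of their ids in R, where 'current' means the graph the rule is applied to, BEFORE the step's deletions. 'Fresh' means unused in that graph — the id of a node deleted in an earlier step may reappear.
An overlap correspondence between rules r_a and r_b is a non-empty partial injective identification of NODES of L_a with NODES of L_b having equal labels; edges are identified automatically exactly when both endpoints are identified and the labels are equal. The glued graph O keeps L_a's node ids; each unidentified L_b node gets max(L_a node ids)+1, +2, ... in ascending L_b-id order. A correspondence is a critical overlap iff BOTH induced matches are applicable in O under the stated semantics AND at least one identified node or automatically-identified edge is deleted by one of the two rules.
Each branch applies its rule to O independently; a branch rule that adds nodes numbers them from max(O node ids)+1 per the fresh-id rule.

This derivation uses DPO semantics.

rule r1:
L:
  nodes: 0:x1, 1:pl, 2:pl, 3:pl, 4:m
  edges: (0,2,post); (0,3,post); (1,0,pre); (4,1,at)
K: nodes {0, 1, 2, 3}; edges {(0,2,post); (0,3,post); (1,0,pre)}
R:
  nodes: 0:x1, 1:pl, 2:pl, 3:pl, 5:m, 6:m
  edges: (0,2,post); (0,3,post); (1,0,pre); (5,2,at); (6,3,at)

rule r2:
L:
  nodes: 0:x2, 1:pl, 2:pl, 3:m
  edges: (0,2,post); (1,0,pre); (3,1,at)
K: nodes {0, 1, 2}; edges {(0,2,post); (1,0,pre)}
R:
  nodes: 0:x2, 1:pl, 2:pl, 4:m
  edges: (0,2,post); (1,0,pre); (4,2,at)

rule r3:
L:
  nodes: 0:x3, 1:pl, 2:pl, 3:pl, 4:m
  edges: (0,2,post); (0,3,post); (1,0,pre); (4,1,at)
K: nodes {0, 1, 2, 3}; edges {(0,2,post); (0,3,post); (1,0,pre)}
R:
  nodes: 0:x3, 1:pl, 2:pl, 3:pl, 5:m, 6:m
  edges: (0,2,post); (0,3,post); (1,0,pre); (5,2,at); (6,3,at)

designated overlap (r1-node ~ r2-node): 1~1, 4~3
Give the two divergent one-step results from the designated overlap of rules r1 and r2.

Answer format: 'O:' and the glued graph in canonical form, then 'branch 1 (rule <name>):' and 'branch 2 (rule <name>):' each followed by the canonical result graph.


O:
nodes: 0:x1, 1:pl, 2:pl, 3:pl, 4:m, 5:x2, 6:pl
edges: (0,2,post); (0,3,post); (1,0,pre); (1,5,pre); (4,1,at); (5,6,post)
branch 1 (rule r1):
nodes: 0:x1, 1:pl, 2:pl, 3:pl, 5:x2, 6:pl, 7:m, 8:m
edges: (0,2,post); (0,3,post); (1,0,pre); (1,5,pre); (5,6,post); (7,2,at); (8,3,at)
branch 2 (rule r2):
nodes: 0:x1, 1:pl, 2:pl, 3:pl, 5:x2, 6:pl, 7:m
edges: (0,2,post); (0,3,post); (1,0,pre); (1,5,pre); (5,6,post); (7,6,at)


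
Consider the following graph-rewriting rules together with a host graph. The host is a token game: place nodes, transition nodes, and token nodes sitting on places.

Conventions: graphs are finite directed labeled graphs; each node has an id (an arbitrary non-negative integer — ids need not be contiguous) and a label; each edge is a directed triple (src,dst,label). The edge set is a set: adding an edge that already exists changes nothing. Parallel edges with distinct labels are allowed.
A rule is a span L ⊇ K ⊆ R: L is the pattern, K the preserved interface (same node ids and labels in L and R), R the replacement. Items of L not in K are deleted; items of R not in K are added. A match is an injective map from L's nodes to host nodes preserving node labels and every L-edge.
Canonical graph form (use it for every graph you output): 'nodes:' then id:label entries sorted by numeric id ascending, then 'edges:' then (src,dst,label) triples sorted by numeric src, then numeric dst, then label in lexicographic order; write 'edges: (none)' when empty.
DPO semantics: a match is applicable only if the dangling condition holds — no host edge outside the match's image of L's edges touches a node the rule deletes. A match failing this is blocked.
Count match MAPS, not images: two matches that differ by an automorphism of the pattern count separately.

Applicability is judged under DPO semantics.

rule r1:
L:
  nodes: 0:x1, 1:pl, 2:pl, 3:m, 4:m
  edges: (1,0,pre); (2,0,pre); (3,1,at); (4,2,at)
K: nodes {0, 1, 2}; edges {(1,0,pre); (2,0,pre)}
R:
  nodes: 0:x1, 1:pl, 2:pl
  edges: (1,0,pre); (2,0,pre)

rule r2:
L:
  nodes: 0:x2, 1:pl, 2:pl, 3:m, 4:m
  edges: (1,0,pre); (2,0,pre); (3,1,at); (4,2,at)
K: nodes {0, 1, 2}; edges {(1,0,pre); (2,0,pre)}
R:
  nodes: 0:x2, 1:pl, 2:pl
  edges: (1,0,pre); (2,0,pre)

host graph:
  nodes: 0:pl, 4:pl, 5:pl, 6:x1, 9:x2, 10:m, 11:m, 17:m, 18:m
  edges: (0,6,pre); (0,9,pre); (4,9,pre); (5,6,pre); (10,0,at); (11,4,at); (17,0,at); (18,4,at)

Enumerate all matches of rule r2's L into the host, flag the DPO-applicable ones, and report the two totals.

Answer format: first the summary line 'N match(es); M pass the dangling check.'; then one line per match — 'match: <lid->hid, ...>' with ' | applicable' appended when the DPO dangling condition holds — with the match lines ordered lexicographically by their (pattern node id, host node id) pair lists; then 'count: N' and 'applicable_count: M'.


8 match(es); 8 pass the dangling check.
match: 0->9, 1->0, 2->4, 3->10, 4->11 | applicable
match: 0->9, 1->0, 2->4, 3->10, 4->18 | applicable
match: 0->9, 1->0, 2->4, 3->17, 4->11 | applicable
match: 0->9, 1->0, 2->4, 3->17, 4->18 | applicable
match: 0->9, 1->4, 2->0, 3->11, 4->10 | applicable
match: 0->9, 1->4, 2->0, 3->11, 4->17 | applicable
match: 0->9, 1->4, 2->0, 3->18, 4->10 | applicable
match: 0->9, 1->4, 2->0, 3->18, 4->17 | applicable
count: 8
applicable_count: 8


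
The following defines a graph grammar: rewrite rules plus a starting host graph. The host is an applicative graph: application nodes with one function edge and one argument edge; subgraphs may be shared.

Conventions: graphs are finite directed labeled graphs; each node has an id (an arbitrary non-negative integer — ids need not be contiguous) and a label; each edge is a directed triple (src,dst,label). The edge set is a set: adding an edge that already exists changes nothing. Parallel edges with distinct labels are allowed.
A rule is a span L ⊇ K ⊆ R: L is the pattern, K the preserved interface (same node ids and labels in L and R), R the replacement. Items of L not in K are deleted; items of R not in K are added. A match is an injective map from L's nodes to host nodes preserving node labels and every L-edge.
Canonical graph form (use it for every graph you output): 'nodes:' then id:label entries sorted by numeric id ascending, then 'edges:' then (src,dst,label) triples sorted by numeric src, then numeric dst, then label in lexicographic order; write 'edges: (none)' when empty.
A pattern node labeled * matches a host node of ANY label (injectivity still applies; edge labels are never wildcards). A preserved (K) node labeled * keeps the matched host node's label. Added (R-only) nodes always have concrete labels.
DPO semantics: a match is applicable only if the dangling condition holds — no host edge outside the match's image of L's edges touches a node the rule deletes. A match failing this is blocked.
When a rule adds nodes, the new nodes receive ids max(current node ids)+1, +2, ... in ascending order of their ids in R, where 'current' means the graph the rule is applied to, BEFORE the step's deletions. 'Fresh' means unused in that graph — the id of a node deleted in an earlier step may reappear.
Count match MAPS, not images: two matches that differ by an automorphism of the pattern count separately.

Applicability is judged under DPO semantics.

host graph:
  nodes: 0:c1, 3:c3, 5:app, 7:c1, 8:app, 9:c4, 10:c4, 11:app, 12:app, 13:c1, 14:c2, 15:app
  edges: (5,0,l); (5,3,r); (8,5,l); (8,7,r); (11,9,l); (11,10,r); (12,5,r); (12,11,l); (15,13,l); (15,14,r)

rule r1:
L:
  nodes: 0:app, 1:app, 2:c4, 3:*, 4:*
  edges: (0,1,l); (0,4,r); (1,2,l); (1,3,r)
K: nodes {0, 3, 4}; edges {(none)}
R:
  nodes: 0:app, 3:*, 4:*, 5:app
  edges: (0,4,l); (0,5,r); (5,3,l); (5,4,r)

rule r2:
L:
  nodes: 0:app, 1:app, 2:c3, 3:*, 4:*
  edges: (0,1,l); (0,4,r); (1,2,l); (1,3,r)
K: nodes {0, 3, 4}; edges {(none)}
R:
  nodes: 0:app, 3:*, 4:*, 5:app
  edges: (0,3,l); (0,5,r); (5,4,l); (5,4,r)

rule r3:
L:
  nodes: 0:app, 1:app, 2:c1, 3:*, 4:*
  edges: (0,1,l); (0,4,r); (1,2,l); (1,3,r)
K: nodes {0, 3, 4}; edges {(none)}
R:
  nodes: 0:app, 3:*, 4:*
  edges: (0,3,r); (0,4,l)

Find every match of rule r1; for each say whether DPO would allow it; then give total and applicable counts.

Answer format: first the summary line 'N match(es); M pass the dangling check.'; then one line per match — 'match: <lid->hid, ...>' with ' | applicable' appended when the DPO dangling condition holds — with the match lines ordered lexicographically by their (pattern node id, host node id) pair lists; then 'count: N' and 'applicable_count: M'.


1 match(es); 1 pass the dangling check.
match: 0->12, 1->11, 2->9, 3->10, 4->5 | applicable
count: 1
applicable_count: 1


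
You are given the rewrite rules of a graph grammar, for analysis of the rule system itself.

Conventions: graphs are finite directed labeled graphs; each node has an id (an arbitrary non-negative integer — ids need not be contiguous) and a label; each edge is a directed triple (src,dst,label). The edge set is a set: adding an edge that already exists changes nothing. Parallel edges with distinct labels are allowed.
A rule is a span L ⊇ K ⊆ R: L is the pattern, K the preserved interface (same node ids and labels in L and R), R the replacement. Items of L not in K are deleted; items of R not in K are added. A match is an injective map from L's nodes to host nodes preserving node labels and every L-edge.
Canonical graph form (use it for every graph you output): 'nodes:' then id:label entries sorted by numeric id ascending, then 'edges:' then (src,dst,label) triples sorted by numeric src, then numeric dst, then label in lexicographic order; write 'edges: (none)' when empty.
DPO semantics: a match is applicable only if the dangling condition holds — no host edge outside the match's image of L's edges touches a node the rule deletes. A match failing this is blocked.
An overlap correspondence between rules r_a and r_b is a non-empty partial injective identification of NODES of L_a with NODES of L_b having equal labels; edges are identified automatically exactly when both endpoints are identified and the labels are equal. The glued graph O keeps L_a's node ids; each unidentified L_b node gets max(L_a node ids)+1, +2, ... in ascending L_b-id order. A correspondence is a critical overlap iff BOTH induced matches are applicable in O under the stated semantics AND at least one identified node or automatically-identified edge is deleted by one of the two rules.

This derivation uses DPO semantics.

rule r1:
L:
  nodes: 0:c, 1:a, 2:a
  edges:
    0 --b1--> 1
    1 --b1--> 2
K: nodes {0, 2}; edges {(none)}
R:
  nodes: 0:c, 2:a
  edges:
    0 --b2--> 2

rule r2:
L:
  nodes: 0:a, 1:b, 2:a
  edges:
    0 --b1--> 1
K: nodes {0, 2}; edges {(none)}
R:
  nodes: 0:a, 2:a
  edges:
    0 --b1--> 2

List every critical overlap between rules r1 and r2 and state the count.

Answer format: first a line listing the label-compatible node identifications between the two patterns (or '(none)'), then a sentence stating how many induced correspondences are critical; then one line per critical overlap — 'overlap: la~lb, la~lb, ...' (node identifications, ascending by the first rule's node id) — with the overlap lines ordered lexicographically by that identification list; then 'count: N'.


label-compatible node identifications between L(r1) and L(r2): 1~0, 1~2, 2~0, 2~2
2 of the induced correspondences are critical overlaps of r1 and r2.
overlap: 1~2
overlap: 1~2, 2~0
count: 2


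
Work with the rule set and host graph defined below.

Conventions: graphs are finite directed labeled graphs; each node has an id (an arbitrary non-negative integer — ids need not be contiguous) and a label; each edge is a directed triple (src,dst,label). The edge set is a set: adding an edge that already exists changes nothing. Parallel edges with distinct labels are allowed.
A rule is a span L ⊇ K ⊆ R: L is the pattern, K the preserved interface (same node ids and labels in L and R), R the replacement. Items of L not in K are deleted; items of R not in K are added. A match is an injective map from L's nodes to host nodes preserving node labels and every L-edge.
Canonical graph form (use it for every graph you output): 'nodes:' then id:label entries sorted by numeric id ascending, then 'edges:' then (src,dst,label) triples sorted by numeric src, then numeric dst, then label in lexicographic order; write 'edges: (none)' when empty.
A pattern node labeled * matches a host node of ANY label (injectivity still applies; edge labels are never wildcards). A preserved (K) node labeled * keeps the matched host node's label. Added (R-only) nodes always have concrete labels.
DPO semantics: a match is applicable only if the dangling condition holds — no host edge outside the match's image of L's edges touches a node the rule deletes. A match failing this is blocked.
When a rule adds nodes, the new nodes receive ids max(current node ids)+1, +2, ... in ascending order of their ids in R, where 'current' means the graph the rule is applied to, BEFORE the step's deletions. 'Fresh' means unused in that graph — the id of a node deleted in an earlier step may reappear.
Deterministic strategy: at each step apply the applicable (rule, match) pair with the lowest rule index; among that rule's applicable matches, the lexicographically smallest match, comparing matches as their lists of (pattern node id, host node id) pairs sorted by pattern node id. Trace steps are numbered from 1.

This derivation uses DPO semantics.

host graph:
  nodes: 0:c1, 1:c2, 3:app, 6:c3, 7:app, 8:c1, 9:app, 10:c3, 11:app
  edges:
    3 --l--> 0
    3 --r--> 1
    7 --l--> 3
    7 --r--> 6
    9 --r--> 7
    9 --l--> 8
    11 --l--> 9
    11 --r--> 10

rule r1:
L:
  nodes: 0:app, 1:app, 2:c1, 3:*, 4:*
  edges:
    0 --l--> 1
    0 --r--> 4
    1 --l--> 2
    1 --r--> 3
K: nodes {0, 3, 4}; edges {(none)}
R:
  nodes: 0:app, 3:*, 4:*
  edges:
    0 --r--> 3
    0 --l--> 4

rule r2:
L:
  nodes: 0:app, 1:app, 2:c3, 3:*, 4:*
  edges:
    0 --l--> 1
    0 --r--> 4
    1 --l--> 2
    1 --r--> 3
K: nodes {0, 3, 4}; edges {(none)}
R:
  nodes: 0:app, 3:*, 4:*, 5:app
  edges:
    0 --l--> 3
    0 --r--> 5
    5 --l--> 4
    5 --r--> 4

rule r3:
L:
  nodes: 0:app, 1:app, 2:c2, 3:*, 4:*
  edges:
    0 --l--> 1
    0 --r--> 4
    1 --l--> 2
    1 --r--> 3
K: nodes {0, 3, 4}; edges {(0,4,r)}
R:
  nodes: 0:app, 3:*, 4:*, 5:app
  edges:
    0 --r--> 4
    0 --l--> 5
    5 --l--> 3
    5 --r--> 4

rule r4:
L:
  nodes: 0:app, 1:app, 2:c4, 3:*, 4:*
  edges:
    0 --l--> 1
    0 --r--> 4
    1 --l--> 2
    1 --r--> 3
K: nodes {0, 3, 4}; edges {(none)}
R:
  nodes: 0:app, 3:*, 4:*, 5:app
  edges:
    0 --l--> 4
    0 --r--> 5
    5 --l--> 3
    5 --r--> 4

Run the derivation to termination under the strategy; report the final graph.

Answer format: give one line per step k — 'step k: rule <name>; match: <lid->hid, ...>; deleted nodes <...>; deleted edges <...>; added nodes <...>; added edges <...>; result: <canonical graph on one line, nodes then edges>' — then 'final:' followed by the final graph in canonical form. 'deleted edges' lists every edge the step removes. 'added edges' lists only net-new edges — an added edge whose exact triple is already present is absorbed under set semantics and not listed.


step 1: rule r1; match: 0->7, 1->3, 2->0, 3->1, 4->6; deleted nodes 0, 3; deleted edges (3,0,l); (3,1,r); (7,3,l); (7,6,r); added nodes (none); added edges (7,1,r); (7,6,l); result: nodes: 1:c2, 6:c3, 7:app, 8:c1, 9:app, 10:c3, 11:app edges: (7,1,r); (7,6,l); (9,7,r); (9,8,l); (11,9,l); (11,10,r)
step 2: rule r1; match: 0->11, 1->9, 2->8, 3->7, 4->10; deleted nodes 8, 9; deleted edges (9,7,r); (9,8,l); (11,9,l); (11,10,r); added nodes (none); added edges (11,7,r); (11,10,l); result: nodes: 1:c2, 6:c3, 7:app, 10:c3, 11:app edges: (7,1,r); (7,6,l); (11,7,r); (11,10,l)
final:
nodes: 1:c2, 6:c3, 7:app, 10:c3, 11:app
edges: (7,1,r); (7,6,l); (11,7,r); (11,10,l)


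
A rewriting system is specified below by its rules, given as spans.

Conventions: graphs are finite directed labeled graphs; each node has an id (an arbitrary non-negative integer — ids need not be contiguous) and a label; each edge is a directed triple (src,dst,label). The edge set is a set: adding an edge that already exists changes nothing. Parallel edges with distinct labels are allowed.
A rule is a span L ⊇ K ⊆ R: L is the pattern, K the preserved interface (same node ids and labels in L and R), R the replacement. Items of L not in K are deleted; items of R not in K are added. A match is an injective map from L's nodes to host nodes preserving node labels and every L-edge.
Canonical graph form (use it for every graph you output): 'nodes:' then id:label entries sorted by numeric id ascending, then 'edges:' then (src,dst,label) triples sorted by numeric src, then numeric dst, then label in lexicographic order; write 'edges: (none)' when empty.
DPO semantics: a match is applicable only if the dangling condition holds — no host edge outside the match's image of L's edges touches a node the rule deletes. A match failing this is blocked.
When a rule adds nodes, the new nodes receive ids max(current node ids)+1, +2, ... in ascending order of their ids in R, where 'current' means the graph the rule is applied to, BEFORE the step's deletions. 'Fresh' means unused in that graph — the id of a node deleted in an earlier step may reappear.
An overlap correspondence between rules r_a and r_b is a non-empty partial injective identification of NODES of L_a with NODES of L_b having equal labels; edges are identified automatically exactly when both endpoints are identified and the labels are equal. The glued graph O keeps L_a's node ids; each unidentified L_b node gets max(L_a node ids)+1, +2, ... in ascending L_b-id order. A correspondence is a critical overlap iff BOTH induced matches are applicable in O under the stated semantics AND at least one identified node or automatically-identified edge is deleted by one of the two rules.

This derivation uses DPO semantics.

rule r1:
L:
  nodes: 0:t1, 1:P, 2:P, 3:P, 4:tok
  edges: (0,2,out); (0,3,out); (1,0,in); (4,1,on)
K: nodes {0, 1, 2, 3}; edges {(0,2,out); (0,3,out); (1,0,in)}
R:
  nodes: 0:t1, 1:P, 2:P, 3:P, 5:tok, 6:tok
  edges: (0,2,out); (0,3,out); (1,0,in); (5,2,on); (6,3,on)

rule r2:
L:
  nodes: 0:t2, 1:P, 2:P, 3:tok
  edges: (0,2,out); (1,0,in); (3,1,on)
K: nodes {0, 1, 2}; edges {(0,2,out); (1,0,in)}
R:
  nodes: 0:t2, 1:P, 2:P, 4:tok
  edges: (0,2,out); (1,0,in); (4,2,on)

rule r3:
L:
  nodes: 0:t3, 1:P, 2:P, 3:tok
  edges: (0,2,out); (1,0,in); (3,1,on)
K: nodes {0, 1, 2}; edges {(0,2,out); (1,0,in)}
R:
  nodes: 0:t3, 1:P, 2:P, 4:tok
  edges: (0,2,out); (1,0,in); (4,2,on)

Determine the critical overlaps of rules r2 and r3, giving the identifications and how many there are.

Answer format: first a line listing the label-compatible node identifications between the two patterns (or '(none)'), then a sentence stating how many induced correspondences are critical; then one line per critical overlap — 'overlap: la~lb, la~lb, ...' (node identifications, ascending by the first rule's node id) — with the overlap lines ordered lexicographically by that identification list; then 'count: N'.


label-compatible node identifications between L(r2) and L(r3): 1~1, 1~2, 2~1, 2~2, 3~3
2 of the induced correspondences are critical overlaps of r2 and r3.
overlap: 1~1, 2~2, 3~3
overlap: 1~1, 3~3
count: 2


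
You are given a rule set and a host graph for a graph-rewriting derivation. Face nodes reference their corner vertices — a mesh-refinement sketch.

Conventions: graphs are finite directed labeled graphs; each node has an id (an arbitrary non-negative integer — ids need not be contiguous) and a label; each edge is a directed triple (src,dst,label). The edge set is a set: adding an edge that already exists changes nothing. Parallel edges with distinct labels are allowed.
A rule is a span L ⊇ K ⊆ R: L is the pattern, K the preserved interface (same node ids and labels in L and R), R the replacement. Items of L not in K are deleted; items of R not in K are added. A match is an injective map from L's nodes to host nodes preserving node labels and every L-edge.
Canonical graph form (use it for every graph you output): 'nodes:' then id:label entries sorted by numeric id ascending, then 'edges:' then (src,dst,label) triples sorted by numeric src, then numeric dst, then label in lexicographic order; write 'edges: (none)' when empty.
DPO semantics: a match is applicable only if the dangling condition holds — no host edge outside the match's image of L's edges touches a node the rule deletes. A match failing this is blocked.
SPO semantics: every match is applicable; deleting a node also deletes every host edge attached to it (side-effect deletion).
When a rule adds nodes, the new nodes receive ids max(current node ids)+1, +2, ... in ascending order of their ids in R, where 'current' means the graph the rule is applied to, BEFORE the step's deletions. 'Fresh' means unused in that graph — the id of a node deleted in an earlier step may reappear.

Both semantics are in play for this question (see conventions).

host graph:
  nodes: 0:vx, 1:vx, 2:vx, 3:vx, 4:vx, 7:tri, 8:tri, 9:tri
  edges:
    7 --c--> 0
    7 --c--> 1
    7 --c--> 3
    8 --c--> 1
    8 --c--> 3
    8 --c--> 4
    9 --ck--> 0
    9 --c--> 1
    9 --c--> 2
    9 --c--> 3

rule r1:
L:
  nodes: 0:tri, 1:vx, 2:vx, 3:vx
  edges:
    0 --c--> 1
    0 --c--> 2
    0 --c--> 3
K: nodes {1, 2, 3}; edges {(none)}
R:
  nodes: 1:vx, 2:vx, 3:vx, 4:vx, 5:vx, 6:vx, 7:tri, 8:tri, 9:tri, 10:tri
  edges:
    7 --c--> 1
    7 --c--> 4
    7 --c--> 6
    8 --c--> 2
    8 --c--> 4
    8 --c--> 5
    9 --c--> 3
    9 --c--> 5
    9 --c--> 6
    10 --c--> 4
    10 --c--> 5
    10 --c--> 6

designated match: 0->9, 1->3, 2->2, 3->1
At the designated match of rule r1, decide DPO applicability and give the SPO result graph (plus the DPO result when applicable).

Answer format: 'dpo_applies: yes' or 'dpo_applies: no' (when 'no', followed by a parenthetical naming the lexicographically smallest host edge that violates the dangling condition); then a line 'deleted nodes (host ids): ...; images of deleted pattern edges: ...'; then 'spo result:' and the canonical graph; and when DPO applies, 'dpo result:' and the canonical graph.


dpo_applies: no
(the rule deletes node 9, which keeps host edge (9,0,ck) outside the match image — the dangling condition fails, DPO blocks; SPO proceeds and side-deletes such edges)
deleted nodes (host ids): 9; images of deleted pattern edges: (9,1,c); (9,2,c); (9,3,c)
spo result:
nodes: 0:vx, 1:vx, 2:vx, 3:vx, 4:vx, 7:tri, 8:tri, 10:vx, 11:vx, 12:vx, 13:tri, 14:tri, 15:tri, 16:tri
edges: (7,0,c); (7,1,c); (7,3,c); (8,1,c); (8,3,c); (8,4,c); (13,3,c); (13,10,c); (13,12,c); (14,2,c); (14,10,c); (14,11,c); (15,1,c); (15,11,c); (15,12,c); (16,10,c); (16,11,c); (16,12,c)


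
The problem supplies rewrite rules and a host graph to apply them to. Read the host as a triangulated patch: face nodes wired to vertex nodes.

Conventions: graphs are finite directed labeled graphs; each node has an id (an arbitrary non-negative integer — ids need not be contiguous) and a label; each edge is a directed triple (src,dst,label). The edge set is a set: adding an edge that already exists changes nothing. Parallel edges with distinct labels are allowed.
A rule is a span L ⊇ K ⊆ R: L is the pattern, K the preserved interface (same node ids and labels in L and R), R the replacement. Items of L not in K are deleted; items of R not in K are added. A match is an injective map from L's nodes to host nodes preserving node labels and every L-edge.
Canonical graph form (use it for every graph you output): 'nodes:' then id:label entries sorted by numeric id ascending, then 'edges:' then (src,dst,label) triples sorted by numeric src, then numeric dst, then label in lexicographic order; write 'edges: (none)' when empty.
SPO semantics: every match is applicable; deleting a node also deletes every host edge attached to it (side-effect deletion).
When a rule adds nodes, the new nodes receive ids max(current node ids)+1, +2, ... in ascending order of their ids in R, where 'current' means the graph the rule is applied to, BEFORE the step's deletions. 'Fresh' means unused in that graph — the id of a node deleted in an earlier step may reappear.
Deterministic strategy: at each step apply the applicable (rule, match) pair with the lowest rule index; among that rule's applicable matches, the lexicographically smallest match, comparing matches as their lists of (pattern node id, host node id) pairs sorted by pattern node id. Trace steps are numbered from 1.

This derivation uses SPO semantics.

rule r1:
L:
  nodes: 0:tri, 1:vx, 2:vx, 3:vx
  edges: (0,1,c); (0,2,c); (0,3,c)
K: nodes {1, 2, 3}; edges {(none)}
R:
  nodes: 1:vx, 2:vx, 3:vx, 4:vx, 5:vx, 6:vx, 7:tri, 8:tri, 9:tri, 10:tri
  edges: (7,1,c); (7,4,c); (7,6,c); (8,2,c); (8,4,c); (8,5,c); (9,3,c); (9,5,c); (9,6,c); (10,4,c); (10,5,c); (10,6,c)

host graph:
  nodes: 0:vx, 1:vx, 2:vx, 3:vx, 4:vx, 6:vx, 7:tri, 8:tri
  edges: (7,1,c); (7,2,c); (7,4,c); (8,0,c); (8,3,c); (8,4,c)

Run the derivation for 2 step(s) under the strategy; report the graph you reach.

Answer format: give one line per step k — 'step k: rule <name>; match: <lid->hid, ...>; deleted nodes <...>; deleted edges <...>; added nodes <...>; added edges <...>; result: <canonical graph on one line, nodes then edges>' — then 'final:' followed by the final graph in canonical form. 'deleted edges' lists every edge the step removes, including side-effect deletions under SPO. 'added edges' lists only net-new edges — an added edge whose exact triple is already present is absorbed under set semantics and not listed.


step 1: rule r1; match: 0->7, 1->1, 2->2, 3->4; deleted nodes 7; deleted edges (7,1,c); (7,2,c); (7,4,c); added nodes 9, 10, 11, 12, 13, 14, 15; added edges (12,1,c); (12,9,c); (12,11,c); (13,2,c); (13,9,c); (13,10,c); (14,4,c); (14,10,c); (14,11,c); (15,9,c); (15,10,c); (15,11,c); result: nodes: 0:vx, 1:vx, 2:vx, 3:vx, 4:vx, 6:vx, 8:tri, 9:vx, 10:vx, 11:vx, 12:tri, 13:tri, 14:tri, 15:tri edges: (8,0,c); (8,3,c); (8,4,c); (12,1,c); (12,9,c); (12,11,c); (13,2,c); (13,9,c); (13,10,c); (14,4,c); (14,10,c); (14,11,c); (15,9,c); (15,10,c); (15,11,c)
step 2: rule r1; match: 0->8, 1->0, 2->3, 3->4; deleted nodes 8; deleted edges (8,0,c); (8,3,c); (8,4,c); added nodes 16, 17, 18, 19, 20, 21, 22; added edges (19,0,c); (19,16,c); (19,18,c); (20,3,c); (20,16,c); (20,17,c); (21,4,c); (21,17,c); (21,18,c); (22,16,c); (22,17,c); (22,18,c); result: nodes: 0:vx, 1:vx, 2:vx, 3:vx, 4:vx, 6:vx, 9:vx, 10:vx, 11:vx, 12:tri, 13:tri, 14:tri, 15:tri, 16:vx, 17:vx, 18:vx, 19:tri, 20:tri, 21:tri, 22:tri edges: (12,1,c); (12,9,c); (12,11,c); (13,2,c); (13,9,c); (13,10,c); (14,4,c); (14,10,c); (14,11,c); (15,9,c); (15,10,c); (15,11,c); (19,0,c); (19,16,c); (19,18,c); (20,3,c); (20,16,c); (20,17,c); (21,4,c); (21,17,c); (21,18,c); (22,16,c); (22,17,c); (22,18,c)
final:
nodes: 0:vx, 1:vx, 2:vx, 3:vx, 4:vx, 6:vx, 9:vx, 10:vx, 11:vx, 12:tri, 13:tri, 14:tri, 15:tri, 16:vx, 17:vx, 18:vx, 19:tri, 20:tri, 21:tri, 22:tri
edges: (12,1,c); (12,9,c); (12,11,c); (13,2,c); (13,9,c); (13,10,c); (14,4,c); (14,10,c); (14,11,c); (15,9,c); (15,10,c); (15,11,c); (19,0,c); (19,16,c); (19,18,c); (20,3,c); (20,16,c); (20,17,c); (21,4,c); (21,17,c); (21,18,c); (22,16,c); (22,17,c); (22,18,c)


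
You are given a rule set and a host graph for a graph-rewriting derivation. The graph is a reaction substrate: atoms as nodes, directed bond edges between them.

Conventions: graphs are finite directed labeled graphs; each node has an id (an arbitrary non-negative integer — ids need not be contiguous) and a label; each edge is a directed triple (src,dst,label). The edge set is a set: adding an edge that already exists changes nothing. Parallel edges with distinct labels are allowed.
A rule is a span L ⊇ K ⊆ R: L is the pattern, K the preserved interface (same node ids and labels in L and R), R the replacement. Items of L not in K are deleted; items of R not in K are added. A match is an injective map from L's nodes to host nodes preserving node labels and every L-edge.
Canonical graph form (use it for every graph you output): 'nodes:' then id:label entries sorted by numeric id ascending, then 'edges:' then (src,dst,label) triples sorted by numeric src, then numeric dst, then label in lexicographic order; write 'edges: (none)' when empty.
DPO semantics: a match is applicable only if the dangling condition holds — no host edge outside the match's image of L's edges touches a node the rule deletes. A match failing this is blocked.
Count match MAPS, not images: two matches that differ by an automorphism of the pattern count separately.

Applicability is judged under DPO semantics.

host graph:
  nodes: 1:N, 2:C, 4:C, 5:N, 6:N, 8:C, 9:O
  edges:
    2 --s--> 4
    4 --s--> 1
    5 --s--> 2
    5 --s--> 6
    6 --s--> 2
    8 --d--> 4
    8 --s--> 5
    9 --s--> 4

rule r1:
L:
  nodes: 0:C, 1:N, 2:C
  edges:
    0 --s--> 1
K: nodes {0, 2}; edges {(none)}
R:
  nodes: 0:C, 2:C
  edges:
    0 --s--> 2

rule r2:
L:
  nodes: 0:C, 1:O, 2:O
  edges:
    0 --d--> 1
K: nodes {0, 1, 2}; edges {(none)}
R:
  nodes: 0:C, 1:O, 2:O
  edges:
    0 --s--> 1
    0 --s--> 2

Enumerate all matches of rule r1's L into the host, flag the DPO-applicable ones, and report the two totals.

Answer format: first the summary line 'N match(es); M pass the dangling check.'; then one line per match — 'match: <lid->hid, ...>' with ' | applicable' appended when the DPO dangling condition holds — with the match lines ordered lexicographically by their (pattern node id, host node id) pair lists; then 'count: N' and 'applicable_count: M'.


4 match(es); 2 pass the dangling check.
match: 0->4, 1->1, 2->2 | applicable
match: 0->4, 1->1, 2->8 | applicable
match: 0->8, 1->5, 2->2
match: 0->8, 1->5, 2->4
count: 4
applicable_count: 2


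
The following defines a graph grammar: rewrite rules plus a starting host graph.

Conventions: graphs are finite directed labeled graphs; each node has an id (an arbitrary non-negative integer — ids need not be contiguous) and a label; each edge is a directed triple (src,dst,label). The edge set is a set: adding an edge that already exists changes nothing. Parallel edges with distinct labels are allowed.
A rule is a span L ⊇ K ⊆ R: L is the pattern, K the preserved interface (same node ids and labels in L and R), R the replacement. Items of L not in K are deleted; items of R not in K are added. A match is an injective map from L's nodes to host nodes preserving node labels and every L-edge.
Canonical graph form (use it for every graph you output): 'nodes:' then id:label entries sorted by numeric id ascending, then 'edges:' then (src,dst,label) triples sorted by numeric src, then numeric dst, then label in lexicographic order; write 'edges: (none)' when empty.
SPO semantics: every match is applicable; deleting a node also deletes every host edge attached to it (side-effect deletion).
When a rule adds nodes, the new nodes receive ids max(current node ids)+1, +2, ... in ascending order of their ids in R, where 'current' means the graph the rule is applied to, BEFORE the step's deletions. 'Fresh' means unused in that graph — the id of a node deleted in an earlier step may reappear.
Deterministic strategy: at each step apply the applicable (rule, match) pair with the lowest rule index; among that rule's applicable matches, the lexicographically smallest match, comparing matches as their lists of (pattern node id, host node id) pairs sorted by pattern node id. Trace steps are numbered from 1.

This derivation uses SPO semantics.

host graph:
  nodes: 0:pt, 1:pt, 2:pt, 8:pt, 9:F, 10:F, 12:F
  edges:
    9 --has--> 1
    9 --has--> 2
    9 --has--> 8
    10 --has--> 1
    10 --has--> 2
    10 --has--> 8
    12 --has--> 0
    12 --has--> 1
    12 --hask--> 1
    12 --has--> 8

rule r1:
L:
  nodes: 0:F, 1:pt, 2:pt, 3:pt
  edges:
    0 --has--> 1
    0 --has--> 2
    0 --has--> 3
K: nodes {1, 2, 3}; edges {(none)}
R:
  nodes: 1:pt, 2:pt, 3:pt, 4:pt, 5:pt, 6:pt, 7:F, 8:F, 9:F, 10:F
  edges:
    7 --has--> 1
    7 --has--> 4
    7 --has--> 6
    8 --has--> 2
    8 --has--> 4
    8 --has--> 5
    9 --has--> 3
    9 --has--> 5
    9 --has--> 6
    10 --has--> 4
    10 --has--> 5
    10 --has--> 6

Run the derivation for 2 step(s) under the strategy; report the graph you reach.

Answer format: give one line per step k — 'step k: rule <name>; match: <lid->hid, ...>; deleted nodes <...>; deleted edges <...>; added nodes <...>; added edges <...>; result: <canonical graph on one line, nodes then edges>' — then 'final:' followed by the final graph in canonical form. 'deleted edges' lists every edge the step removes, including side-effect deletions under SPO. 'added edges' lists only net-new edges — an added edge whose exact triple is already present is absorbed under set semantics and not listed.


step 1: rule r1; match: 0->9, 1->1, 2->2, 3->8; deleted nodes 9; deleted edges (9,1,has); (9,2,has); (9,8,has); added nodes 13, 14, 15, 16, 17, 18, 19; added edges (16,1,has); (16,13,has); (16,15,has); (17,2,has); (17,13,has); (17,14,has); (18,8,has); (18,14,has); (18,15,has); (19,13,has); (19,14,has); (19,15,has); result: nodes: 0:pt, 1:pt, 2:pt, 8:pt, 10:F, 12:F, 13:pt, 14:pt, 15:pt, 16:F, 17:F, 18:F, 19:F edges: (10,1,has); (10,2,has); (10,8,has); (12,0,has); (12,1,has); (12,1,hask); (12,8,has); (16,1,has); (16,13,has); (16,15,has); (17,2,has); (17,13,has); (17,14,has); (18,8,has); (18,14,has); (18,15,has); (19,13,has); (19,14,has); (19,15,has)
step 2: rule r1; match: 0->10, 1->1, 2->2, 3->8; deleted nodes 10; deleted edges (10,1,has); (10,2,has); (10,8,has); added nodes 20, 21, 22, 23, 24, 25, 26; added edges (23,1,has); (23,20,has); (23,22,has); (24,2,has); (24,20,has); (24,21,has); (25,8,has); (25,21,has); (25,22,has); (26,20,has); (26,21,has); (26,22,has); result: nodes: 0:pt, 1:pt, 2:pt, 8:pt, 12:F, 13:pt, 14:pt, 15:pt, 16:F, 17:F, 18:F, 19:F, 20:pt, 21:pt, 22:pt, 23:F, 24:F, 25:F, 26:F edges: (12,0,has); (12,1,has); (12,1,hask); (12,8,has); (16,1,has); (16,13,has); (16,15,has); (17,2,has); (17,13,has); (17,14,has); (18,8,has); (18,14,has); (18,15,has); (19,13,has); (19,14,has); (19,15,has); (23,1,has); (23,20,has); (23,22,has); (24,2,has); (24,20,has); (24,21,has); (25,8,has); (25,21,has); (25,22,has); (26,20,has); (26,21,has); (26,22,has)
final:
nodes: 0:pt, 1:pt, 2:pt, 8:pt, 12:F, 13:pt, 14:pt, 15:pt, 16:F, 17:F, 18:F, 19:F, 20:pt, 21:pt, 22:pt, 23:F, 24:F, 25:F, 26:F
edges: (12,0,has); (12,1,has); (12,1,hask); (12,8,has); (16,1,has); (16,13,has); (16,15,has); (17,2,has); (17,13,has); (17,14,has); (18,8,has); (18,14,has); (18,15,has); (19,13,has); (19,14,has); (19,15,has); (23,1,has); (23,20,has); (23,22,has); (24,2,has); (24,20,has); (24,21,has); (25,8,has); (25,21,has); (25,22,has); (26,20,has); (26,21,has); (26,22,has)
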